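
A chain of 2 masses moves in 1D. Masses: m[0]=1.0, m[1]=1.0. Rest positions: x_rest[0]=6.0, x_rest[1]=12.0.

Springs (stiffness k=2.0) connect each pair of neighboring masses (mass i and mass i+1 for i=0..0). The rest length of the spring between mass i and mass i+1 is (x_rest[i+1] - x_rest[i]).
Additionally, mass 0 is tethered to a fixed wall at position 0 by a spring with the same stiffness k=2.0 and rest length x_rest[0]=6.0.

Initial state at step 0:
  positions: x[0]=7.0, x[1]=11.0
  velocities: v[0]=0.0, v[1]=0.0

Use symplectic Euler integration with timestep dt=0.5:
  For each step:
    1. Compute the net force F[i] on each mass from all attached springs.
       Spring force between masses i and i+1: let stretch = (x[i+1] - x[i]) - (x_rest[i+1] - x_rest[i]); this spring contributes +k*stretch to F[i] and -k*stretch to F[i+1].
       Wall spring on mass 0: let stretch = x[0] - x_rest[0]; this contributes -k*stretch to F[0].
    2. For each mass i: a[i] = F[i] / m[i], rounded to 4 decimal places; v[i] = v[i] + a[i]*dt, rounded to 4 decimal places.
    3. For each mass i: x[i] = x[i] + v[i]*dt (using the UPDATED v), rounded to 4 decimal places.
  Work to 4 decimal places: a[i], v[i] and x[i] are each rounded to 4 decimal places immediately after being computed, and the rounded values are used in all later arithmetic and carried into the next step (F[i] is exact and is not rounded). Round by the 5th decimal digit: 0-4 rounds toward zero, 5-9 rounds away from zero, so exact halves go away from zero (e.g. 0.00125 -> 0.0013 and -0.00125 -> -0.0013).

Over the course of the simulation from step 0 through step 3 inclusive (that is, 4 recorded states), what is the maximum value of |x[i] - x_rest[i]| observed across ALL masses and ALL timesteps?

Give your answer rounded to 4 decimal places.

Step 0: x=[7.0000 11.0000] v=[0.0000 0.0000]
Step 1: x=[5.5000 12.0000] v=[-3.0000 2.0000]
Step 2: x=[4.5000 12.7500] v=[-2.0000 1.5000]
Step 3: x=[5.3750 12.3750] v=[1.7500 -0.7500]
Max displacement = 1.5000

Answer: 1.5000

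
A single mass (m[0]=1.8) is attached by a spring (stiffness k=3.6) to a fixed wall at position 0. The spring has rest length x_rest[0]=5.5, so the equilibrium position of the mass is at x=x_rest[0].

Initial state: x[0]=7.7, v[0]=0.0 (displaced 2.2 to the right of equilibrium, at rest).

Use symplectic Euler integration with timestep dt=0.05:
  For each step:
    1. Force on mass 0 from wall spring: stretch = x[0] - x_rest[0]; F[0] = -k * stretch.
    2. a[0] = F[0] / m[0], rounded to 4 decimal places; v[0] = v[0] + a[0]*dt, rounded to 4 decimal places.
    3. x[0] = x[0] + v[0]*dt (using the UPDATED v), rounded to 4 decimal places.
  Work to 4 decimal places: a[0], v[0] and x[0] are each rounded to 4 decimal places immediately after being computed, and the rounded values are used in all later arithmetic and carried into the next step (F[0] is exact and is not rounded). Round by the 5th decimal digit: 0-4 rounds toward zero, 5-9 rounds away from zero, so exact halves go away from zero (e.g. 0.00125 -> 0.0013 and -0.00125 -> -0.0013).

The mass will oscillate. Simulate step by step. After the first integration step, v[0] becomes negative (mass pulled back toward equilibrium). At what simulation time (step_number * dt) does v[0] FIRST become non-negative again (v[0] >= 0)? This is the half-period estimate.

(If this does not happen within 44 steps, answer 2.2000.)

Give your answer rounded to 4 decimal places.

Answer: 2.2000

Derivation:
Step 0: x=[7.7000] v=[0.0000]
Step 1: x=[7.6890] v=[-0.2200]
Step 2: x=[7.6671] v=[-0.4389]
Step 3: x=[7.6343] v=[-0.6556]
Step 4: x=[7.5909] v=[-0.8690]
Step 5: x=[7.5370] v=[-1.0781]
Step 6: x=[7.4729] v=[-1.2818]
Step 7: x=[7.3989] v=[-1.4791]
Step 8: x=[7.3155] v=[-1.6690]
Step 9: x=[7.2230] v=[-1.8506]
Step 10: x=[7.1219] v=[-2.0229]
Step 11: x=[7.0126] v=[-2.1851]
Step 12: x=[6.8958] v=[-2.3364]
Step 13: x=[6.7720] v=[-2.4760]
Step 14: x=[6.6418] v=[-2.6032]
Step 15: x=[6.5059] v=[-2.7174]
Step 16: x=[6.3650] v=[-2.8180]
Step 17: x=[6.2198] v=[-2.9045]
Step 18: x=[6.0710] v=[-2.9765]
Step 19: x=[5.9193] v=[-3.0336]
Step 20: x=[5.7655] v=[-3.0755]
Step 21: x=[5.6104] v=[-3.1021]
Step 22: x=[5.4547] v=[-3.1131]
Step 23: x=[5.2993] v=[-3.1086]
Step 24: x=[5.1449] v=[-3.0885]
Step 25: x=[4.9923] v=[-3.0530]
Step 26: x=[4.8422] v=[-3.0022]
Step 27: x=[4.6954] v=[-2.9364]
Step 28: x=[4.5526] v=[-2.8559]
Step 29: x=[4.4145] v=[-2.7612]
Step 30: x=[4.2819] v=[-2.6527]
Step 31: x=[4.1554] v=[-2.5309]
Step 32: x=[4.0356] v=[-2.3964]
Step 33: x=[3.9231] v=[-2.2500]
Step 34: x=[3.8185] v=[-2.0923]
Step 35: x=[3.7223] v=[-1.9242]
Step 36: x=[3.6350] v=[-1.7464]
Step 37: x=[3.5570] v=[-1.5599]
Step 38: x=[3.4887] v=[-1.3656]
Step 39: x=[3.4305] v=[-1.1645]
Step 40: x=[3.3826] v=[-0.9576]
Step 41: x=[3.3453] v=[-0.7459]
Step 42: x=[3.3188] v=[-0.5304]
Step 43: x=[3.3032] v=[-0.3123]
Step 44: x=[3.2986] v=[-0.0926]
v[0] did not become non-negative within 44 steps; using fallback time=2.2000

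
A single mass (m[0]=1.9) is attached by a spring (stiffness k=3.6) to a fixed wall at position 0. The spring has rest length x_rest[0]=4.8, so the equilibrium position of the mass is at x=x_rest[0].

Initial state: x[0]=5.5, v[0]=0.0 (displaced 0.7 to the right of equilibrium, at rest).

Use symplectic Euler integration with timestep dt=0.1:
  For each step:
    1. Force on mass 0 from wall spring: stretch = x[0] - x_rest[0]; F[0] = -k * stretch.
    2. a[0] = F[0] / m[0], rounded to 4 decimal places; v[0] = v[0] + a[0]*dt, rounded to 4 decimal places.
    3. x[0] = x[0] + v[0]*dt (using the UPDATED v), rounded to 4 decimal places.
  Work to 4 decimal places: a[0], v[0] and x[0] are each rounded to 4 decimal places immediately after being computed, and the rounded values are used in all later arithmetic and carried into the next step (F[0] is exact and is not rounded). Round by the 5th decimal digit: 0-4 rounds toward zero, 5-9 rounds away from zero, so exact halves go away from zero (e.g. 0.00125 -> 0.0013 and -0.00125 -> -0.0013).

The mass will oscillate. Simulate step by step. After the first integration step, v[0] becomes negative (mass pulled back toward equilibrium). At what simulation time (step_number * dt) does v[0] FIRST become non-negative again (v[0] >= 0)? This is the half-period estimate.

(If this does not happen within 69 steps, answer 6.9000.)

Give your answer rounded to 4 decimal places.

Answer: 2.3000

Derivation:
Step 0: x=[5.5000] v=[0.0000]
Step 1: x=[5.4867] v=[-0.1326]
Step 2: x=[5.4604] v=[-0.2627]
Step 3: x=[5.4216] v=[-0.3878]
Step 4: x=[5.3710] v=[-0.5056]
Step 5: x=[5.3096] v=[-0.6138]
Step 6: x=[5.2386] v=[-0.7104]
Step 7: x=[5.1593] v=[-0.7935]
Step 8: x=[5.0731] v=[-0.8616]
Step 9: x=[4.9818] v=[-0.9134]
Step 10: x=[4.8870] v=[-0.9479]
Step 11: x=[4.7906] v=[-0.9644]
Step 12: x=[4.6943] v=[-0.9626]
Step 13: x=[4.6000] v=[-0.9426]
Step 14: x=[4.5095] v=[-0.9047]
Step 15: x=[4.4245] v=[-0.8497]
Step 16: x=[4.3466] v=[-0.7786]
Step 17: x=[4.2773] v=[-0.6927]
Step 18: x=[4.2179] v=[-0.5937]
Step 19: x=[4.1696] v=[-0.4834]
Step 20: x=[4.1332] v=[-0.3640]
Step 21: x=[4.1094] v=[-0.2377]
Step 22: x=[4.0987] v=[-0.1069]
Step 23: x=[4.1013] v=[0.0260]
First v>=0 after going negative at step 23, time=2.3000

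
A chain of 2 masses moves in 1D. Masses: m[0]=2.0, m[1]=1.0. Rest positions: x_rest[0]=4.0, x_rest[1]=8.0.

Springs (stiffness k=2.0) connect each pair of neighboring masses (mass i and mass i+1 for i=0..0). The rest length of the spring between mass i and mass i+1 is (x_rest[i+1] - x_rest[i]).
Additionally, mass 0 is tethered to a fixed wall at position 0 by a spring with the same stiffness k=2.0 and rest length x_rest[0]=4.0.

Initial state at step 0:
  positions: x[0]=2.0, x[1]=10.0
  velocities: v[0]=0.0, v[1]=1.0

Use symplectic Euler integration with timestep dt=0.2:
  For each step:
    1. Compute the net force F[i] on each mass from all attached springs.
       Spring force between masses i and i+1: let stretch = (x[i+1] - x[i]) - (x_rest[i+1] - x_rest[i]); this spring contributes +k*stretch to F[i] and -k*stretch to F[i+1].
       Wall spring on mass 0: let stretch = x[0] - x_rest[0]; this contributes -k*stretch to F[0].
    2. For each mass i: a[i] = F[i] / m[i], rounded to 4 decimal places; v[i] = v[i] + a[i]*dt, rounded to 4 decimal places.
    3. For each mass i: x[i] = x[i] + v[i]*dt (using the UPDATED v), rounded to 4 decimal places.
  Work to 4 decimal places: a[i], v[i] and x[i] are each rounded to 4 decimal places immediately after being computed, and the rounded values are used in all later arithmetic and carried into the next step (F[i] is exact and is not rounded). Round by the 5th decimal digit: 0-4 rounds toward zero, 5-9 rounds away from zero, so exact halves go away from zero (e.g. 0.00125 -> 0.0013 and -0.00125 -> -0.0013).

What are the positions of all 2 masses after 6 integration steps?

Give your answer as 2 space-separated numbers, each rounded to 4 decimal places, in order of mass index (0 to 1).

Step 0: x=[2.0000 10.0000] v=[0.0000 1.0000]
Step 1: x=[2.2400 9.8800] v=[1.2000 -0.6000]
Step 2: x=[2.6960 9.4688] v=[2.2800 -2.0560]
Step 3: x=[3.3151 8.8358] v=[3.0954 -3.1651]
Step 4: x=[4.0224 8.0811] v=[3.5365 -3.7734]
Step 5: x=[4.7312 7.3217] v=[3.5438 -3.7969]
Step 6: x=[5.3543 6.6751] v=[3.1157 -3.2331]

Answer: 5.3543 6.6751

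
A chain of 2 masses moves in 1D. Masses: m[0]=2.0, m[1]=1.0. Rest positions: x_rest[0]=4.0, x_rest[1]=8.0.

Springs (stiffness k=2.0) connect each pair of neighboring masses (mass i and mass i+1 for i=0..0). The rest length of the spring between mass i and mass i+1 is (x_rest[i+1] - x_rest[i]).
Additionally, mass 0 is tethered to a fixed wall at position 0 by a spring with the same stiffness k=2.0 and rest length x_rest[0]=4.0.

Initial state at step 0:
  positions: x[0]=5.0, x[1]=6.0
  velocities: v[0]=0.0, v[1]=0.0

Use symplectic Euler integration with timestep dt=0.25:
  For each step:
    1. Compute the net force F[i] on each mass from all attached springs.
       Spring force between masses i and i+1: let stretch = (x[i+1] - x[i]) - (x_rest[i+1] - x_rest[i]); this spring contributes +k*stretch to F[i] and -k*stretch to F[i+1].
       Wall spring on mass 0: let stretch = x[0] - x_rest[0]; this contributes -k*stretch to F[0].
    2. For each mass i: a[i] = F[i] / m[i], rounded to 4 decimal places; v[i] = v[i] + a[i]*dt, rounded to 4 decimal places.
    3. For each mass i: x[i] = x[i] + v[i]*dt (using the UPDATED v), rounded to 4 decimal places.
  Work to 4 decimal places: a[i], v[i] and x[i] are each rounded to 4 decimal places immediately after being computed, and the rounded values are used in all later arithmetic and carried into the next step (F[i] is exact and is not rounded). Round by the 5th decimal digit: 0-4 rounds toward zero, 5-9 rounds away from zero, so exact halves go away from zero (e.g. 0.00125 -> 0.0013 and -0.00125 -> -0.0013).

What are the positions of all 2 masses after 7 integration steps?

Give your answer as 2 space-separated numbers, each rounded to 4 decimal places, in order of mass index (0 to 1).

Step 0: x=[5.0000 6.0000] v=[0.0000 0.0000]
Step 1: x=[4.7500 6.3750] v=[-1.0000 1.5000]
Step 2: x=[4.3047 7.0469] v=[-1.7813 2.6875]
Step 3: x=[3.7617 7.8760] v=[-2.1719 3.3164]
Step 4: x=[3.2408 8.6908] v=[-2.0838 3.2593]
Step 5: x=[2.8579 9.3244] v=[-1.5315 2.5343]
Step 6: x=[2.7006 9.6497] v=[-0.6294 1.3011]
Step 7: x=[2.8088 9.6063] v=[0.4327 -0.1735]

Answer: 2.8088 9.6063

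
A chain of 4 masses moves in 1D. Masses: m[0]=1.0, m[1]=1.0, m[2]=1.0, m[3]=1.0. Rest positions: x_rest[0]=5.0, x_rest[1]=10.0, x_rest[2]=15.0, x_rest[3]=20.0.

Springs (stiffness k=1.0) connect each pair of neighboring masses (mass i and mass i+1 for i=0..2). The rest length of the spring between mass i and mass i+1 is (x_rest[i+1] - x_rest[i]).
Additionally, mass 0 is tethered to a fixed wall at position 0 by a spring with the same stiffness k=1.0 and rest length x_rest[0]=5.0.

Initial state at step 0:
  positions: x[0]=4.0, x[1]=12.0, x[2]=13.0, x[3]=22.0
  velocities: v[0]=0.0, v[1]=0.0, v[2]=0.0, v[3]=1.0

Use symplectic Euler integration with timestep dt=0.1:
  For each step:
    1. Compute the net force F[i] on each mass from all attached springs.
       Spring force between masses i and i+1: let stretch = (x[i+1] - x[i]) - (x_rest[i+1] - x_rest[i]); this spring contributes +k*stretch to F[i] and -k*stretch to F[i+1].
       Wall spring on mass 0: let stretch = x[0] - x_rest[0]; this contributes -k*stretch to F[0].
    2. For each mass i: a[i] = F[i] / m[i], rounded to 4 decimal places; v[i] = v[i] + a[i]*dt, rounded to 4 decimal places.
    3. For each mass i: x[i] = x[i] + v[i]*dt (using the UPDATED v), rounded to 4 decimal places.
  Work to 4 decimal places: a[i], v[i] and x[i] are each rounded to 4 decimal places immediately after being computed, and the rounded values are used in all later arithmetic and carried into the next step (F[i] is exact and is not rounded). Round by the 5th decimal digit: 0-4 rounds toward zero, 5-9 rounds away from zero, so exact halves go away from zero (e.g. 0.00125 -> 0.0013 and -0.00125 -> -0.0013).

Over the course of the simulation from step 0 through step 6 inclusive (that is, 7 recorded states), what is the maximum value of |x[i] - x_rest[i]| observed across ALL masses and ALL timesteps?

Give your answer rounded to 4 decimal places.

Step 0: x=[4.0000 12.0000 13.0000 22.0000] v=[0.0000 0.0000 0.0000 1.0000]
Step 1: x=[4.0400 11.9300 13.0800 22.0600] v=[0.4000 -0.7000 0.8000 0.6000]
Step 2: x=[4.1185 11.7926 13.2383 22.0802] v=[0.7850 -1.3740 1.5830 0.2020]
Step 3: x=[4.2326 11.5929 13.4706 22.0620] v=[1.1406 -1.9968 2.3226 -0.1822]
Step 4: x=[4.3779 11.3384 13.7700 22.0079] v=[1.4534 -2.5451 2.9940 -0.5413]
Step 5: x=[4.5491 11.0386 14.1275 21.9214] v=[1.7117 -2.9980 3.5746 -0.8651]
Step 6: x=[4.7397 10.7048 14.5320 21.8070] v=[1.9057 -3.3381 4.0451 -1.1445]
Max displacement = 2.0802

Answer: 2.0802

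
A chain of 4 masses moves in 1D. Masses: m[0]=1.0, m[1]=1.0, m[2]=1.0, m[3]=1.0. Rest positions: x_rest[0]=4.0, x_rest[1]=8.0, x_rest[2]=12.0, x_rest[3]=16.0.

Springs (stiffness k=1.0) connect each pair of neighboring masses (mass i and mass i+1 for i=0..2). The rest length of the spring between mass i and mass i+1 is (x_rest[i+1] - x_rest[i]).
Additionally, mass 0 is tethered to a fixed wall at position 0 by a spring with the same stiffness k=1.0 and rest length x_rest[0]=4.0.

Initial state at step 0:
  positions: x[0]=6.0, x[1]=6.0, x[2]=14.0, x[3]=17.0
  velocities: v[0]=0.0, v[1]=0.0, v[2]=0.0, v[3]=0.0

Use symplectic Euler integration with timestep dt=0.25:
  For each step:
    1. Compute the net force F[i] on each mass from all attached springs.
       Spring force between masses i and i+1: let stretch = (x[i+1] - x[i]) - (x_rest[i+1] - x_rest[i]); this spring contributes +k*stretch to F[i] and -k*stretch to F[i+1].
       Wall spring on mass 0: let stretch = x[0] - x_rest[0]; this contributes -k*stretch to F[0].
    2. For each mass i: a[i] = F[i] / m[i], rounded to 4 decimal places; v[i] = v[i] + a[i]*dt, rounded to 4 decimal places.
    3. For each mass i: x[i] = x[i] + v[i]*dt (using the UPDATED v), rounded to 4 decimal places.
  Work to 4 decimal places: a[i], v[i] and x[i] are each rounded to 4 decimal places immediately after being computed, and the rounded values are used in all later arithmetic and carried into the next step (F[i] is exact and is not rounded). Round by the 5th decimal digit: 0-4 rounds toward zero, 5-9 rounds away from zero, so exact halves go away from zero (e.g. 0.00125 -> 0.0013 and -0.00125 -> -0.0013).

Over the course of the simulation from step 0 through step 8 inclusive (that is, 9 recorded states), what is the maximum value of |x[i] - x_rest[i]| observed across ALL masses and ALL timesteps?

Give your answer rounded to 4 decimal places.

Step 0: x=[6.0000 6.0000 14.0000 17.0000] v=[0.0000 0.0000 0.0000 0.0000]
Step 1: x=[5.6250 6.5000 13.6875 17.0625] v=[-1.5000 2.0000 -1.2500 0.2500]
Step 2: x=[4.9531 7.3945 13.1367 17.1641] v=[-2.6875 3.5781 -2.2031 0.4063]
Step 3: x=[4.1243 8.4953 12.4788 17.2640] v=[-3.3154 4.4033 -2.6318 0.3995]
Step 4: x=[3.3109 9.5719 11.8710 17.3148] v=[-3.2537 4.3064 -2.4314 0.2032]
Step 5: x=[2.6819 10.4009 11.4597 17.2754] v=[-2.5162 3.3159 -1.6452 -0.1578]
Step 6: x=[2.3677 10.8136 11.3457 17.1225] v=[-1.2569 1.6509 -0.4560 -0.6117]
Step 7: x=[2.4334 10.7317 11.5595 16.8585] v=[0.2627 -0.3276 0.8552 -1.0559]
Step 8: x=[2.8656 10.1829 12.0528 16.5133] v=[1.7289 -2.1952 1.9730 -1.3807]
Max displacement = 2.8136

Answer: 2.8136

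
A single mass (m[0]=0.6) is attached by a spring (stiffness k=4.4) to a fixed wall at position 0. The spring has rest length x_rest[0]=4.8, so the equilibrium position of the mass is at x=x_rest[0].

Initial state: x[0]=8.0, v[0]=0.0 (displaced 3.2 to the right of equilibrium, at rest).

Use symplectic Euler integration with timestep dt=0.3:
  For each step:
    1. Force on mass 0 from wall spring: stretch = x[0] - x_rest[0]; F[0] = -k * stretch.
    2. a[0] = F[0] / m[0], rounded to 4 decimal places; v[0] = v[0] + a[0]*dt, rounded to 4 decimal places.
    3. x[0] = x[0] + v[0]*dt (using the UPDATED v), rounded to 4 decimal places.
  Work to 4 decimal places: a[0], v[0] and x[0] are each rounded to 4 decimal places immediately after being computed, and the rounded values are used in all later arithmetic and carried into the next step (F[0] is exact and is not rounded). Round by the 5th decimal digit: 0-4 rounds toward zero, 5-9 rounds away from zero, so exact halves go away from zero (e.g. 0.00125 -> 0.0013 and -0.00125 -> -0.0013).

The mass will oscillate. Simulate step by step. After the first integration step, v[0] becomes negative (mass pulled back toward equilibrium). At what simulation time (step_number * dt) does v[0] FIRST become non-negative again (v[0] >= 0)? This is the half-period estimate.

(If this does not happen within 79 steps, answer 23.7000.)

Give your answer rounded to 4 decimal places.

Answer: 1.2000

Derivation:
Step 0: x=[8.0000] v=[0.0000]
Step 1: x=[5.8880] v=[-7.0400]
Step 2: x=[3.0579] v=[-9.4336]
Step 3: x=[1.3776] v=[-5.6010]
Step 4: x=[1.9561] v=[1.9283]
First v>=0 after going negative at step 4, time=1.2000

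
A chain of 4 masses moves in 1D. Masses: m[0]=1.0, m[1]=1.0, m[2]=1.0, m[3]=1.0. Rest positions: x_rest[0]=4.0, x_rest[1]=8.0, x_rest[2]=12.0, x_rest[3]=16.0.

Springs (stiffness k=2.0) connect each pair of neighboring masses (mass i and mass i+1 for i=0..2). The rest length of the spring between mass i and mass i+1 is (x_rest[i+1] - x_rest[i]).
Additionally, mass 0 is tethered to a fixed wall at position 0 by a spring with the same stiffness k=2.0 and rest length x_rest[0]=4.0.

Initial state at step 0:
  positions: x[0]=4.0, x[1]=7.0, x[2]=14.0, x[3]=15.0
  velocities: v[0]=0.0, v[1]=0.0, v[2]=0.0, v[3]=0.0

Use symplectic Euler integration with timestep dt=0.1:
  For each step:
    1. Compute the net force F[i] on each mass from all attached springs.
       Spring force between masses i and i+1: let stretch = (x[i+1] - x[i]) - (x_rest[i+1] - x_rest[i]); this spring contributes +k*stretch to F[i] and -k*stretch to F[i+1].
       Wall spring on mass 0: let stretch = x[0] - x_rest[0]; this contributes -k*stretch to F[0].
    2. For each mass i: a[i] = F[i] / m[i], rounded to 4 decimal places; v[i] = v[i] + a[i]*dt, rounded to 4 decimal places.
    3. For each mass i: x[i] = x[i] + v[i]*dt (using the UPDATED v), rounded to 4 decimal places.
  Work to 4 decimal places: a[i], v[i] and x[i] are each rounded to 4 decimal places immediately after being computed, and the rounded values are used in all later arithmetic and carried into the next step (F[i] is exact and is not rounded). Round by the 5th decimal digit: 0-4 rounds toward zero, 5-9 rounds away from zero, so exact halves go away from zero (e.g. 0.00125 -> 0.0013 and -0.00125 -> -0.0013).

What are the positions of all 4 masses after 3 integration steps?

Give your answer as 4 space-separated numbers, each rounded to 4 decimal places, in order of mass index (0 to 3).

Step 0: x=[4.0000 7.0000 14.0000 15.0000] v=[0.0000 0.0000 0.0000 0.0000]
Step 1: x=[3.9800 7.0800 13.8800 15.0600] v=[-0.2000 0.8000 -1.2000 0.6000]
Step 2: x=[3.9424 7.2340 13.6476 15.1764] v=[-0.3760 1.5400 -2.3240 1.1640]
Step 3: x=[3.8918 7.4504 13.3175 15.3422] v=[-0.5062 2.1644 -3.3010 1.6582]

Answer: 3.8918 7.4504 13.3175 15.3422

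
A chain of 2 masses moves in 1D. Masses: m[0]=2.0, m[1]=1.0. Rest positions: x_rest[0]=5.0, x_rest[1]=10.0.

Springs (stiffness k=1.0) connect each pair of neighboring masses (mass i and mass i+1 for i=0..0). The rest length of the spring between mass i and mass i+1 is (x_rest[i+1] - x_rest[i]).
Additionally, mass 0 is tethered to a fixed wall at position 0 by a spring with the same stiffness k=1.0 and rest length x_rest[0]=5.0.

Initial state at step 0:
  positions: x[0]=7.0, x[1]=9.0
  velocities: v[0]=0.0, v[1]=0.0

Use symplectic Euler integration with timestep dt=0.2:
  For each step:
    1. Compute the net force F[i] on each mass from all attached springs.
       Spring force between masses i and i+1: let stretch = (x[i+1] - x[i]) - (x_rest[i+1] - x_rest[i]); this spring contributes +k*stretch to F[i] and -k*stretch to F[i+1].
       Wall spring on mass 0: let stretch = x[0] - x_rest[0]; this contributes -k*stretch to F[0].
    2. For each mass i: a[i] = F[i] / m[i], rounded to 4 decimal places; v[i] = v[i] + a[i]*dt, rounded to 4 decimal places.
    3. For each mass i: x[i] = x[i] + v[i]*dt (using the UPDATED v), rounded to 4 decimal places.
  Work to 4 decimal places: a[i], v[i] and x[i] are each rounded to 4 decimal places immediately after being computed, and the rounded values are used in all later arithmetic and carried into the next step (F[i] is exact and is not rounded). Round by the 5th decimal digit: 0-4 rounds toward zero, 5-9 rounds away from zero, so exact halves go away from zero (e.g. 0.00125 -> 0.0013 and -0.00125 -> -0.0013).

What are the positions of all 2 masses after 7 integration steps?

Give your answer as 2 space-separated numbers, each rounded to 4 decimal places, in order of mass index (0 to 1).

Step 0: x=[7.0000 9.0000] v=[0.0000 0.0000]
Step 1: x=[6.9000 9.1200] v=[-0.5000 0.6000]
Step 2: x=[6.7064 9.3512] v=[-0.9680 1.1560]
Step 3: x=[6.4316 9.6766] v=[-1.3742 1.6270]
Step 4: x=[6.0930 10.0722] v=[-1.6929 1.9780]
Step 5: x=[5.7121 10.5086] v=[-1.9043 2.1822]
Step 6: x=[5.3129 10.9532] v=[-1.9959 2.2229]
Step 7: x=[4.9203 11.3722] v=[-1.9632 2.0948]

Answer: 4.9203 11.3722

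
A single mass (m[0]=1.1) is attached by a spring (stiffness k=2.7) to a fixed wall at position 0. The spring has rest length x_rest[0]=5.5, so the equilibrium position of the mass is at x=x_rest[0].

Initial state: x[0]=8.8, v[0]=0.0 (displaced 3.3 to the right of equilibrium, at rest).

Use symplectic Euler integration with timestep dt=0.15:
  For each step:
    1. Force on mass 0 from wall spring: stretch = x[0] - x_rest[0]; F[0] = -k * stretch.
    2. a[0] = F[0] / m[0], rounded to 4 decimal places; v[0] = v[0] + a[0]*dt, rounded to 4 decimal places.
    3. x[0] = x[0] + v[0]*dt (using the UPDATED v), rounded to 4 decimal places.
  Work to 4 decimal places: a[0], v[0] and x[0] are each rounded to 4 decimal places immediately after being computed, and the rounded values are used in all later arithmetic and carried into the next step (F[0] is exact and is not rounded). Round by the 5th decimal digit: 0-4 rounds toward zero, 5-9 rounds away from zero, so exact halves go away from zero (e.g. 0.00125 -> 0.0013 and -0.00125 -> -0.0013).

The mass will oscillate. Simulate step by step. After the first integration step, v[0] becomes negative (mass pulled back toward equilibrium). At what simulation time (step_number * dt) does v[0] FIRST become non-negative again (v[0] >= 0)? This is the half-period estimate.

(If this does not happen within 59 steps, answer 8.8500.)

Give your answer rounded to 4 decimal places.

Answer: 2.1000

Derivation:
Step 0: x=[8.8000] v=[0.0000]
Step 1: x=[8.6178] v=[-1.2150]
Step 2: x=[8.2634] v=[-2.3629]
Step 3: x=[7.7564] v=[-3.3803]
Step 4: x=[7.1247] v=[-4.2111]
Step 5: x=[6.4033] v=[-4.8093]
Step 6: x=[5.6320] v=[-5.1419]
Step 7: x=[4.8534] v=[-5.1905]
Step 8: x=[4.1105] v=[-4.9524]
Step 9: x=[3.4444] v=[-4.4408]
Step 10: x=[2.8918] v=[-3.6840]
Step 11: x=[2.4832] v=[-2.7237]
Step 12: x=[2.2413] v=[-1.6130]
Step 13: x=[2.1793] v=[-0.4132]
Step 14: x=[2.3007] v=[0.8094]
First v>=0 after going negative at step 14, time=2.1000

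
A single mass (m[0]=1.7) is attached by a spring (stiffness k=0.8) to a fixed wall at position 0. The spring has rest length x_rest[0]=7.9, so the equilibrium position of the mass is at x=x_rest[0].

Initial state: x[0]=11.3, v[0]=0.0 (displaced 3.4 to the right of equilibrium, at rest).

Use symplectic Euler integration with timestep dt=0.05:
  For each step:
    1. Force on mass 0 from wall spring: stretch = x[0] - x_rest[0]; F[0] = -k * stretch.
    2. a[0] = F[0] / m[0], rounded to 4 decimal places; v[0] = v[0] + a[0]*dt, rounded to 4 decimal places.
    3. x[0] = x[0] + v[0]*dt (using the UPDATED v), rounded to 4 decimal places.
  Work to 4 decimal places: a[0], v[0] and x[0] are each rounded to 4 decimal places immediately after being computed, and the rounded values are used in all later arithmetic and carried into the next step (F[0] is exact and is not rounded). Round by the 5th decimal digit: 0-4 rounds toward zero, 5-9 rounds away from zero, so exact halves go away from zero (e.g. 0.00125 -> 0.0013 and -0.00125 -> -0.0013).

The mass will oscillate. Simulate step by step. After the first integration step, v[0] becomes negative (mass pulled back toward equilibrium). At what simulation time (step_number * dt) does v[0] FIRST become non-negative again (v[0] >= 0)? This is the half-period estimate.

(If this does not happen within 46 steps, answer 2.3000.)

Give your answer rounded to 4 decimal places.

Step 0: x=[11.3000] v=[0.0000]
Step 1: x=[11.2960] v=[-0.0800]
Step 2: x=[11.2880] v=[-0.1599]
Step 3: x=[11.2760] v=[-0.2396]
Step 4: x=[11.2601] v=[-0.3190]
Step 5: x=[11.2402] v=[-0.3981]
Step 6: x=[11.2164] v=[-0.4767]
Step 7: x=[11.1887] v=[-0.5547]
Step 8: x=[11.1571] v=[-0.6321]
Step 9: x=[11.1217] v=[-0.7087]
Step 10: x=[11.0825] v=[-0.7845]
Step 11: x=[11.0395] v=[-0.8594]
Step 12: x=[10.9928] v=[-0.9333]
Step 13: x=[10.9425] v=[-1.0061]
Step 14: x=[10.8886] v=[-1.0777]
Step 15: x=[10.8312] v=[-1.1480]
Step 16: x=[10.7704] v=[-1.2170]
Step 17: x=[10.7062] v=[-1.2845]
Step 18: x=[10.6387] v=[-1.3505]
Step 19: x=[10.5680] v=[-1.4149]
Step 20: x=[10.4941] v=[-1.4777]
Step 21: x=[10.4172] v=[-1.5387]
Step 22: x=[10.3373] v=[-1.5979]
Step 23: x=[10.2545] v=[-1.6553]
Step 24: x=[10.1690] v=[-1.7107]
Step 25: x=[10.0808] v=[-1.7641]
Step 26: x=[9.9900] v=[-1.8154]
Step 27: x=[9.8968] v=[-1.8646]
Step 28: x=[9.8012] v=[-1.9116]
Step 29: x=[9.7034] v=[-1.9563]
Step 30: x=[9.6035] v=[-1.9987]
Step 31: x=[9.5016] v=[-2.0388]
Step 32: x=[9.3978] v=[-2.0765]
Step 33: x=[9.2922] v=[-2.1117]
Step 34: x=[9.1850] v=[-2.1445]
Step 35: x=[9.0763] v=[-2.1747]
Step 36: x=[8.9662] v=[-2.2024]
Step 37: x=[8.8548] v=[-2.2275]
Step 38: x=[8.7423] v=[-2.2500]
Step 39: x=[8.6288] v=[-2.2698]
Step 40: x=[8.5145] v=[-2.2870]
Step 41: x=[8.3994] v=[-2.3015]
Step 42: x=[8.2837] v=[-2.3133]
Step 43: x=[8.1676] v=[-2.3223]
Step 44: x=[8.0512] v=[-2.3286]
Step 45: x=[7.9346] v=[-2.3322]
Step 46: x=[7.8180] v=[-2.3330]
v[0] did not become non-negative within 46 steps; using fallback time=2.3000

Answer: 2.3000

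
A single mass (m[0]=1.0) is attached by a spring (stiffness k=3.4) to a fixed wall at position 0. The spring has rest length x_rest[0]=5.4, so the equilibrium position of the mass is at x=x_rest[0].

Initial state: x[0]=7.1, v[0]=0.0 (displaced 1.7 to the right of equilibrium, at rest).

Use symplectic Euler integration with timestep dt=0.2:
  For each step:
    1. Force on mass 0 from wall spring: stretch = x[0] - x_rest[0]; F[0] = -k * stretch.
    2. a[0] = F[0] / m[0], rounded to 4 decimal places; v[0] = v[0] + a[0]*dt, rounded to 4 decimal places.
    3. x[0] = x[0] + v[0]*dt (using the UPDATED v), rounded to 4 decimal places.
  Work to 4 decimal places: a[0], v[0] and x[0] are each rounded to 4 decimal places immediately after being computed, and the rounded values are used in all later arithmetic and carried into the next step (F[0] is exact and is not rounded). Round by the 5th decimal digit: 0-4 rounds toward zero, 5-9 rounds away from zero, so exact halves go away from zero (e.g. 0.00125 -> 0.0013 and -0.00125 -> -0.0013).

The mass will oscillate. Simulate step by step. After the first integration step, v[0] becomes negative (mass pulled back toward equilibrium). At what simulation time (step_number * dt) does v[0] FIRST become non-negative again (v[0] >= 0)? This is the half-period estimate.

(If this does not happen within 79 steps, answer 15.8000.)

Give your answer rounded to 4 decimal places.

Answer: 1.8000

Derivation:
Step 0: x=[7.1000] v=[0.0000]
Step 1: x=[6.8688] v=[-1.1560]
Step 2: x=[6.4378] v=[-2.1548]
Step 3: x=[5.8657] v=[-2.8605]
Step 4: x=[5.2303] v=[-3.1772]
Step 5: x=[4.6179] v=[-3.0618]
Step 6: x=[4.1119] v=[-2.5300]
Step 7: x=[3.7811] v=[-1.6541]
Step 8: x=[3.6705] v=[-0.5532]
Step 9: x=[3.7951] v=[0.6229]
First v>=0 after going negative at step 9, time=1.8000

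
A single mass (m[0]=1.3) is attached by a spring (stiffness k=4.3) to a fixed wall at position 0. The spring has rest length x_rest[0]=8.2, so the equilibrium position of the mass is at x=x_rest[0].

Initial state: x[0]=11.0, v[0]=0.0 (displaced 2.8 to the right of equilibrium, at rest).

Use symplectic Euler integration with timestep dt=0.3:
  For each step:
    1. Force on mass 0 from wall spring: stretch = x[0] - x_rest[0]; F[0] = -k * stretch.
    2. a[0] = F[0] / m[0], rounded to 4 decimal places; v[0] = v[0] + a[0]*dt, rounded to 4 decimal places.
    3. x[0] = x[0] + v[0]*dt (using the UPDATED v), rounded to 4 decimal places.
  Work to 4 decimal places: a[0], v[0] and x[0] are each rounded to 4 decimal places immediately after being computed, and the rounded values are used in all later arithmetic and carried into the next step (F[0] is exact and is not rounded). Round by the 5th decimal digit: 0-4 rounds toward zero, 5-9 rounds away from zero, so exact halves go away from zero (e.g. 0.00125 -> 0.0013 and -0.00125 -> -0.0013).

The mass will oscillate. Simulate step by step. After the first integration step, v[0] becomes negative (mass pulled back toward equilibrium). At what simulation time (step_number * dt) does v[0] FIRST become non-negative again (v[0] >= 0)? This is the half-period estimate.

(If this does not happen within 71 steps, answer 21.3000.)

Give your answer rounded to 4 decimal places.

Step 0: x=[11.0000] v=[0.0000]
Step 1: x=[10.1665] v=[-2.7785]
Step 2: x=[8.7475] v=[-4.7299]
Step 3: x=[7.1655] v=[-5.2732]
Step 4: x=[5.8915] v=[-4.2467]
Step 5: x=[5.3047] v=[-1.9560]
Step 6: x=[5.5798] v=[0.9170]
First v>=0 after going negative at step 6, time=1.8000

Answer: 1.8000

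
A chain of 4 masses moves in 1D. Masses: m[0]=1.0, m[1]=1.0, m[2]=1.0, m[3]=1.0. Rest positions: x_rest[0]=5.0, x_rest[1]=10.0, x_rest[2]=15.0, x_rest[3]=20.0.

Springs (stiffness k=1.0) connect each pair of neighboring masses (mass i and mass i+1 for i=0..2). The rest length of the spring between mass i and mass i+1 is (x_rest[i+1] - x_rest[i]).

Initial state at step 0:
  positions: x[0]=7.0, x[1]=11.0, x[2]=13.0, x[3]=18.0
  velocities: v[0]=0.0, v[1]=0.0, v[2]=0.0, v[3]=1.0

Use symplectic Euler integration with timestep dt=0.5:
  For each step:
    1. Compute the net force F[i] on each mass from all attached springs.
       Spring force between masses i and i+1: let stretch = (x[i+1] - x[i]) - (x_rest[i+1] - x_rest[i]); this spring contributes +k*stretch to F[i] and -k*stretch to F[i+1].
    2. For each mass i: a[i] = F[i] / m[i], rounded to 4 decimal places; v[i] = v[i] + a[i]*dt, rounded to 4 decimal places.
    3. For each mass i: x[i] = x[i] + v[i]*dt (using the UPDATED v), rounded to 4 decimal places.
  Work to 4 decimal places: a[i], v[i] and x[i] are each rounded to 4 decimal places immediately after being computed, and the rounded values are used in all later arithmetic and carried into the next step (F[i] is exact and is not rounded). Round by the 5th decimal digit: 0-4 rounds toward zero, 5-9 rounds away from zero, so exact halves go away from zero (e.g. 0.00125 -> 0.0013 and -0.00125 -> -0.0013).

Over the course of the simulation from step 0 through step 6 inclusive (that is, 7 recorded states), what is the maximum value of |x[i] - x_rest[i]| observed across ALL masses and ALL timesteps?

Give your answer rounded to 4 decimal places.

Step 0: x=[7.0000 11.0000 13.0000 18.0000] v=[0.0000 0.0000 0.0000 1.0000]
Step 1: x=[6.7500 10.5000 13.7500 18.5000] v=[-0.5000 -1.0000 1.5000 1.0000]
Step 2: x=[6.1875 9.8750 14.8750 19.0625] v=[-1.1250 -1.2500 2.2500 1.1250]
Step 3: x=[5.2969 9.5781 15.7969 19.8282] v=[-1.7813 -0.5938 1.8438 1.5313]
Step 4: x=[4.2266 9.7656 16.1720 20.8361] v=[-2.1407 0.3750 0.7501 2.0157]
Step 5: x=[3.2910 10.1700 16.1115 21.9280] v=[-1.8712 0.8087 -0.1211 2.1837]
Step 6: x=[2.8252 10.3400 16.0197 22.8158] v=[-0.9317 0.3400 -0.1836 1.7755]
Max displacement = 2.8158

Answer: 2.8158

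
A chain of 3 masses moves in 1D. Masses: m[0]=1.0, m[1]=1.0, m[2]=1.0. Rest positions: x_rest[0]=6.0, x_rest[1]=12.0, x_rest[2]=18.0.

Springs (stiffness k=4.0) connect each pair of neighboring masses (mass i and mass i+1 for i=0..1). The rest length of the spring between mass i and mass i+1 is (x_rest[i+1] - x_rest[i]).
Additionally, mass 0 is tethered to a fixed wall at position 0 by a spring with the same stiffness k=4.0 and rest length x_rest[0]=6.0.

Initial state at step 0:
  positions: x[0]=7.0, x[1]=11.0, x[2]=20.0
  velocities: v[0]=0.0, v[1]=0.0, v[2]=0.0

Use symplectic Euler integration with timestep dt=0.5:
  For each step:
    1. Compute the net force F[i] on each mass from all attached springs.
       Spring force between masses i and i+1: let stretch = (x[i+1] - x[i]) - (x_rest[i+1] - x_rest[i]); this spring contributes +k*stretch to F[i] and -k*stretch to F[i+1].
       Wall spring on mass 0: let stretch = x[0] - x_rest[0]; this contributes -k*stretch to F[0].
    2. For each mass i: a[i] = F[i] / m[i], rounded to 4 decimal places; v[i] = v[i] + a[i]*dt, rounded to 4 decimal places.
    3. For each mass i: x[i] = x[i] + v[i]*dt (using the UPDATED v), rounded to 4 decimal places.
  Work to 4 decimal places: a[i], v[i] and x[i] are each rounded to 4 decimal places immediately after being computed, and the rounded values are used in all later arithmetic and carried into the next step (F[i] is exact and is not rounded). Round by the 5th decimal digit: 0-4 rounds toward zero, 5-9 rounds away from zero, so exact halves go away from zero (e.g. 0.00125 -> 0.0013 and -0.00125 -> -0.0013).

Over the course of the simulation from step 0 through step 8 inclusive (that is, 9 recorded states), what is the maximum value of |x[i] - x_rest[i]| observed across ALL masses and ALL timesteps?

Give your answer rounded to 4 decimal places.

Step 0: x=[7.0000 11.0000 20.0000] v=[0.0000 0.0000 0.0000]
Step 1: x=[4.0000 16.0000 17.0000] v=[-6.0000 10.0000 -6.0000]
Step 2: x=[9.0000 10.0000 19.0000] v=[10.0000 -12.0000 4.0000]
Step 3: x=[6.0000 12.0000 18.0000] v=[-6.0000 4.0000 -2.0000]
Step 4: x=[3.0000 14.0000 17.0000] v=[-6.0000 4.0000 -2.0000]
Step 5: x=[8.0000 8.0000 19.0000] v=[10.0000 -12.0000 4.0000]
Step 6: x=[5.0000 13.0000 16.0000] v=[-6.0000 10.0000 -6.0000]
Step 7: x=[5.0000 13.0000 16.0000] v=[0.0000 0.0000 0.0000]
Step 8: x=[8.0000 8.0000 19.0000] v=[6.0000 -10.0000 6.0000]
Max displacement = 4.0000

Answer: 4.0000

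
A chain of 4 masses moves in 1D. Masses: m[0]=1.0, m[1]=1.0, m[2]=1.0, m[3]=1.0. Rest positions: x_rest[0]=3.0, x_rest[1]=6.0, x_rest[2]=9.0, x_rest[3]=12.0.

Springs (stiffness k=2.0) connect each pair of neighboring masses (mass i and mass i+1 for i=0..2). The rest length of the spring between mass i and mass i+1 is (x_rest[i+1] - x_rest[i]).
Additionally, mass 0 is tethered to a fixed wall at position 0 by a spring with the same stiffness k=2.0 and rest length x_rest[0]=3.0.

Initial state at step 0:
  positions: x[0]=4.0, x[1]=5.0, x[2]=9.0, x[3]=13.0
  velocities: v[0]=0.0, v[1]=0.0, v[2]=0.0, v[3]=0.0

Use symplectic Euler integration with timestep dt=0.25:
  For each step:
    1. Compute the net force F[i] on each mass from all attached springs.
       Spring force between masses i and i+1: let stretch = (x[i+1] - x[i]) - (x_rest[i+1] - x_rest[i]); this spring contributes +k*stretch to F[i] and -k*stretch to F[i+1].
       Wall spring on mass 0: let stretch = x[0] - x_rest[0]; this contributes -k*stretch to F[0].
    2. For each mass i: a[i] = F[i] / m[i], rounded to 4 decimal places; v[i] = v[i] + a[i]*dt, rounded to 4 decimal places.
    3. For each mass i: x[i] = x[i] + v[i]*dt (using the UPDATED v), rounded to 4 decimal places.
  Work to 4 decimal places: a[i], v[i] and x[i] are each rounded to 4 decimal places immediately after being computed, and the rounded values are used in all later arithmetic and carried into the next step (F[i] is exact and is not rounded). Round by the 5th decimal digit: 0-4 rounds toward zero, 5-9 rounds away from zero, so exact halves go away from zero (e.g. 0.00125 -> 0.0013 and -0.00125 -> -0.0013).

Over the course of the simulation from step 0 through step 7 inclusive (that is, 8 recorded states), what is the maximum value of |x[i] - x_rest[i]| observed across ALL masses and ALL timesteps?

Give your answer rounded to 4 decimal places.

Answer: 1.0861

Derivation:
Step 0: x=[4.0000 5.0000 9.0000 13.0000] v=[0.0000 0.0000 0.0000 0.0000]
Step 1: x=[3.6250 5.3750 9.0000 12.8750] v=[-1.5000 1.5000 0.0000 -0.5000]
Step 2: x=[3.0156 5.9844 9.0313 12.6406] v=[-2.4375 2.4375 0.1250 -0.9375]
Step 3: x=[2.4004 6.6036 9.1329 12.3301] v=[-2.4609 2.4766 0.4062 -1.2422]
Step 4: x=[2.0105 7.0135 9.3180 11.9949] v=[-1.5595 1.6397 0.7402 -1.3408]
Step 5: x=[1.9947 7.0861 9.5496 11.7001] v=[-0.0633 0.2905 0.9264 -1.1793]
Step 6: x=[2.3660 6.8302 9.7421 11.5115] v=[1.4851 -1.0235 0.7699 -0.7546]
Step 7: x=[2.9996 6.3803 9.7918 11.4767] v=[2.5342 -1.7997 0.1987 -0.1393]
Max displacement = 1.0861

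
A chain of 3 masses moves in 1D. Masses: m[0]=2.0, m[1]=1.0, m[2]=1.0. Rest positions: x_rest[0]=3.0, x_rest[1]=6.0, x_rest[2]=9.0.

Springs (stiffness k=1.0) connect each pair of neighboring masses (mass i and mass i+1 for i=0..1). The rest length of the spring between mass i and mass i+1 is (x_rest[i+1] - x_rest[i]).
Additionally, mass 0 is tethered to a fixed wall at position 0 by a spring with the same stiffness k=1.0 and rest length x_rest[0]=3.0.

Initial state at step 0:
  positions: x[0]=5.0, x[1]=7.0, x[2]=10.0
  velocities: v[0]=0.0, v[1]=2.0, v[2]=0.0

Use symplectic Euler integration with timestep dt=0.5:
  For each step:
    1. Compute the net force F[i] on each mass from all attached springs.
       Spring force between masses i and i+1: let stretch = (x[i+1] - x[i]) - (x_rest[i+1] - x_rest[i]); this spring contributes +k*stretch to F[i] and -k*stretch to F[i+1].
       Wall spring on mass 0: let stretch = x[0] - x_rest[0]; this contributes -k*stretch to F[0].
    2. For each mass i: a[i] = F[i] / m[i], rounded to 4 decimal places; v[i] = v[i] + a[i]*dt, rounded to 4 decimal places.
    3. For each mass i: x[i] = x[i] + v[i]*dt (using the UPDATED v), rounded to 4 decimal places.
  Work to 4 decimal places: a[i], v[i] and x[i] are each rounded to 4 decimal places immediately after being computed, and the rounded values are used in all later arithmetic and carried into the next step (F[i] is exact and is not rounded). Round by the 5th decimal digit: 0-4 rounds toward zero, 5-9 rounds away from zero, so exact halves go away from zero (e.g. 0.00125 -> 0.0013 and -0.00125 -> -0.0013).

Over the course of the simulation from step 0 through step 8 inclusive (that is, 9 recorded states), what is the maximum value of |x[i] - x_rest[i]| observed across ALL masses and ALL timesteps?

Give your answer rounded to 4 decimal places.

Step 0: x=[5.0000 7.0000 10.0000] v=[0.0000 2.0000 0.0000]
Step 1: x=[4.6250 8.2500 10.0000] v=[-0.7500 2.5000 0.0000]
Step 2: x=[4.1250 9.0313 10.3125] v=[-1.0000 1.5625 0.6250]
Step 3: x=[3.7227 8.9063 11.0547] v=[-0.8047 -0.2501 1.4844]
Step 4: x=[3.5030 8.0225 12.0098] v=[-0.4395 -1.7677 1.9102]
Step 5: x=[3.4103 7.0056 12.7181] v=[-0.1854 -2.0338 1.4166]
Step 6: x=[3.3407 6.5180 12.7483] v=[-0.1392 -0.9752 0.0604]
Step 7: x=[3.2507 6.7937 11.9709] v=[-0.1801 0.5513 -1.5548]
Step 8: x=[3.1972 7.4779 10.6492] v=[-0.1070 1.3684 -2.6434]
Max displacement = 3.7483

Answer: 3.7483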